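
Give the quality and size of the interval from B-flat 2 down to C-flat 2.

major 7th

Descending from Bb2 to Cb2 is the same interval as ascending Cb2 to Bb2.
C to B spans seven letter names (C-D-E-F-G-A-B), so the interval is some kind of seventh.
Counting semitones, Cb2→Bb2 is 11, which is the major seventh.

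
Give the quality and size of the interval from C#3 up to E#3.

major third

C to E spans three letter names (C-D-E) — that makes it a third of some quality.
C#3 to E#3 is 4 semitones, matching the major third exactly, so the quality is major.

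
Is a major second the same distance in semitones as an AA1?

Yes

A major second spans 2 semitones, and a doubly augmented unison also spans 2 semitones — they're enharmonic.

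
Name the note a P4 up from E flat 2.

Counting four letter names up from E lands on A.
A perfect fourth spans 5 semitones, so from Eb2 the target pitch is Ab2.

A flat 2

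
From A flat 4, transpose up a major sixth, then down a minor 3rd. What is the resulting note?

D 5

Up a major sixth from Ab4: F5 (9 semitones up).
Down a minor third from F5: D5 (3 semitones down).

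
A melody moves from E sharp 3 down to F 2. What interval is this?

augmented seventh

Descending from E#3 to F2 is the same interval as ascending F2 to E#3.
F to E spans seven letter names (F-G-A-B-C-D-E), so the interval is some kind of seventh.
F2 to E#3 spans 12 semitones — one semitone wider than the major seventh (11) — giving an augmented seventh.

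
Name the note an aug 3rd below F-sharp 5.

D-flat 5

Three letter names down from F: D.
An augmented third spans 5 semitones, so from F#5 the target pitch is Db5.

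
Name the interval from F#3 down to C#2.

perfect 11th

Descending from F#3 to C#2 is the same interval as ascending C#2 to F#3.
C to F spans four letter names (C-D-E-F), plus an octave — that makes it an eleventh of some quality.
The perfect eleventh spans 17 semitones, and C#2 to F#3 is exactly 17 semitones — so this is a perfect eleventh.
(Equivalently, a compound perfect fourth: a perfect fourth plus an octave.)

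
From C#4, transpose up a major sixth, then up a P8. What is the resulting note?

A#5

Up a major sixth from C#4: A#4 (9 semitones up).
A perfect octave up from A#4 is A#5.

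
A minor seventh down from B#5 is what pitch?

Seven letter names down from B: C.
A minor seventh is 10 semitones; 10 semitones down from B#5 gives C##5.

C##5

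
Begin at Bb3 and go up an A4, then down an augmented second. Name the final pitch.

An augmented fourth up from Bb3 is E4.
An augmented second down from E4 is Db4.

Db4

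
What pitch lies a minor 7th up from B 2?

Seven letter names up from B: A.
Moving 10 semitones up from B2 (the size of a minor seventh) reaches A3.

A 3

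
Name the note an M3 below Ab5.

Fb5

The third takes the letter from A down to F.
A major third spans 4 semitones, so from Ab5 the target pitch is Fb5.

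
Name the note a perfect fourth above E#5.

A#5

The fourth takes the letter from E up to A.
A perfect fourth is 5 semitones; 5 semitones up from E#5 gives A#5.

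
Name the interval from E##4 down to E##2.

Descending from E##4 to E##2 is the same interval as ascending E##2 to E##4.
E to E is the same letter name, plus 2 octaves: a fifteenth.
The perfect fifteenth spans 24 semitones, and E##2 to E##4 is exactly 24 semitones — so this is a perfect fifteenth.
(Equivalently, a compound perfect octave: a perfect octave plus an octave.)

perfect fifteenth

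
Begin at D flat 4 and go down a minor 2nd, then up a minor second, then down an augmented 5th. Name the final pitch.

Down a minor second from Db4: C4 (1 semitone down).
C4 up a minor second → Db4 (1 semitone).
Down an augmented fifth from Db4: Gbb3 (8 semitones down).

G double-flat 3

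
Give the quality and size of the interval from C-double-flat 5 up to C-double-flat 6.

C to C is the same letter name, plus an octave — that makes it an octave of some quality.
Cbb5 to Cbb6 is 12 semitones, matching the perfect octave exactly, so the quality is perfect.

perfect octave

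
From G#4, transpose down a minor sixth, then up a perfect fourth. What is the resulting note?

G#4 down a minor sixth → B#3 (8 semitones).
B#3 up a perfect fourth → E#4 (5 semitones).

E#4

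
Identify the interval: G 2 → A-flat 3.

G to A spans two letter names (G-A), plus an octave, so the interval is some kind of ninth.
G2 to Ab3 is 13 semitones, a half step short of the major ninth (14), so this is minor.
(Equivalently, a compound minor second: a minor second plus an octave.)

minor ninth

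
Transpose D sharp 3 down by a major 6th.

Counting six letter names down from D lands on F.
A major sixth spans 9 semitones, so from D#3 the target pitch is F#2.

F sharp 2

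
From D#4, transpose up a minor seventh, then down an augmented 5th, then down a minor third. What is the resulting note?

D4

Up a minor seventh from D#4: C#5 (10 semitones up).
C#5 down an augmented fifth → F4 (8 semitones).
A minor third down from F4 is D4.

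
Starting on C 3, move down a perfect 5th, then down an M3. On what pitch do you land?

C3 down a perfect fifth → F2 (7 semitones).
Down a major third from F2: Db2 (4 semitones down).

D flat 2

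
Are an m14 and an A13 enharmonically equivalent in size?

Both span 22 semitones: a minor fourteenth and an augmented thirteenth are the same chromatic distance.

Yes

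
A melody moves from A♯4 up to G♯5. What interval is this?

minor seventh

A to G spans seven letter names (A-B-C-D-E-F-G) — that makes it a seventh of some quality.
A#4 to G#5 is 10 semitones, a half step short of the major seventh (11), so this is minor.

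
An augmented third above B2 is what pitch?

D##3

Counting three letter names up from B lands on D.
Moving 5 semitones up from B2 (the size of an augmented third) reaches D##3.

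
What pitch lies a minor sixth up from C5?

Ab5

The sixth takes the letter from C up to A.
Moving 8 semitones up from C5 (the size of a minor sixth) reaches Ab5.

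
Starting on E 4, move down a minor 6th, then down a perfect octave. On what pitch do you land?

E4 down a minor sixth → G#3 (8 semitones).
Down a perfect octave from G#3: G#2 (12 semitones down).

G sharp 2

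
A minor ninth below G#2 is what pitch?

The ninth's letter: G down two letter names plus an octave → F.
Moving 13 semitones down from G#2 (the size of a minor ninth) reaches F##1.

F##1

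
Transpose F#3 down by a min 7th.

G#2

The seventh takes the letter from F down to G.
A minor seventh is 10 semitones; 10 semitones down from F#3 gives G#2.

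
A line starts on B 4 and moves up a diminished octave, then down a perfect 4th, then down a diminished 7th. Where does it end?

Up a diminished octave from B4: Bb5 (11 semitones up).
A perfect fourth down from Bb5 is F5.
F5 down a diminished seventh → G#4 (9 semitones).

G sharp 4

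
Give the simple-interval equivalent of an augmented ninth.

A2

Each octave removed subtracts seven from the number: 9 − 7 = 2.
That makes an augmented ninth a compound augmented second — an octave plus an augmented second.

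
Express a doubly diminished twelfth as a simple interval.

Subtracting seven from the interval number removes an octave: 12 − 7 = 5.
That makes a doubly diminished twelfth a compound doubly diminished fifth — an octave plus a doubly diminished fifth.

dd5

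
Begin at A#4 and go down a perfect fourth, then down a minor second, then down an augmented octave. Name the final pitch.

A#4 down a perfect fourth → E#4 (5 semitones).
A minor second down from E#4 is D##4.
D##4 down an augmented octave → D#3 (13 semitones).

D#3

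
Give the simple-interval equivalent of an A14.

Subtracting seven from the interval number removes an octave: 14 − 7 = 7.
So an augmented fourteenth is an octave plus an augmented seventh. The quality is unchanged.

augmented seventh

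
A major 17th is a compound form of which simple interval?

M3

Take out 2 octaves (14 from the number): 17 − 14 = 3.
So a major seventeenth is 2 octaves plus a major third. The quality is unchanged.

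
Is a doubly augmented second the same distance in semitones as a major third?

Yes

A doubly augmented second = 4 semitones = a major third; enharmonically equal.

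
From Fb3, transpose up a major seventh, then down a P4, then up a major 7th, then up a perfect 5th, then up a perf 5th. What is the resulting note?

B5

Up a major seventh from Fb3: Eb4 (11 semitones up).
A perfect fourth down from Eb4 is Bb3.
Up a major seventh from Bb3: A4 (11 semitones up).
A perfect fifth up from A4 is E5.
E5 up a perfect fifth → B5 (7 semitones).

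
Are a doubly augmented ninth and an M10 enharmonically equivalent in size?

Yes

A doubly augmented ninth spans 16 semitones, and a major tenth also spans 16 semitones — they're enharmonic.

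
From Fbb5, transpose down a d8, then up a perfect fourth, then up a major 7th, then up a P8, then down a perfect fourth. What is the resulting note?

Down a diminished octave from Fbb5: Fb4 (11 semitones down).
Up a perfect fourth from Fb4: Bbb4 (5 semitones up).
A major seventh up from Bbb4 is Ab5.
Up a perfect octave from Ab5: Ab6 (12 semitones up).
Down a perfect fourth from Ab6: Eb6 (5 semitones down).

Eb6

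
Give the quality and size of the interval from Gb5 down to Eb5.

Descending from Gb5 to Eb5 is the same interval as ascending Eb5 to Gb5.
E to G spans three letter names (E-F-G): a third.
Eb5 to Gb5 is 3 semitones, a half step short of the major third (4), so this is minor.

minor third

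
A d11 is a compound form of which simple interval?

Subtracting seven from the interval number removes an octave: 11 − 7 = 4.
That makes a diminished eleventh a compound diminished fourth — an octave plus a diminished fourth.

diminished fourth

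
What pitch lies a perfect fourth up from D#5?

G#5

Four letter names up from D: G.
A perfect fourth spans 5 semitones, so from D#5 the target pitch is G#5.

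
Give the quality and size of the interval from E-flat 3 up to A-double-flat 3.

E to A spans four letter names (E-F-G-A): a fourth.
The perfect fourth is 5 semitones; here we have 4, one semitone narrower: diminished.

diminished fourth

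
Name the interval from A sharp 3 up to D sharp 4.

perfect 4th

A to D spans four letter names (A-B-C-D), so the interval is some kind of fourth.
Counting semitones, A#3→D#4 is 5, which is the perfect fourth.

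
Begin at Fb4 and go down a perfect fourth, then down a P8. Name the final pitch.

Cb3

Fb4 down a perfect fourth → Cb4 (5 semitones).
Cb4 down a perfect octave → Cb3 (12 semitones).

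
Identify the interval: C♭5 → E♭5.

major 3rd

C to E spans three letter names (C-D-E) — that makes it a third of some quality.
Cb5 to Eb5 is 4 semitones, matching the major third exactly, so the quality is major.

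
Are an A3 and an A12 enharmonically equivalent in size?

No

5 semitones (augmented third) vs 20 semitones (augmented twelfth): not equal.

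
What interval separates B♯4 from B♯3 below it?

perfect octave

Descending from B#4 to B#3 is the same interval as ascending B#3 to B#4.
B to B is the same letter name, plus an octave — that makes it an octave of some quality.
The perfect octave spans 12 semitones, and B#3 to B#4 is exactly 12 semitones — so this is a perfect octave.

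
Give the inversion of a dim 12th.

First reduce the compound diminished twelfth to its simple form, a diminished fifth.
The rule of nine gives the new number: 9 − 5 = 4, so a fifth becomes a fourth.
The quality also flips — diminished becomes augmented — giving an augmented fourth.

A4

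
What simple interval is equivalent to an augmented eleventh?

Take out an octave (7 from the number): 11 − 7 = 4.
Quality carries through unchanged, so the simple form is an augmented fourth.

augmented fourth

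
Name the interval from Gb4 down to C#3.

doubly diminished twelfth

Descending from Gb4 to C#3 is the same interval as ascending C#3 to Gb4.
C to G spans five letter names (C-D-E-F-G), plus an octave, so the interval is some kind of twelfth.
C#3 to Gb4 spans 17 semitones — two semitones narrower than the perfect twelfth (19) — giving a doubly diminished twelfth.
(Equivalently, a compound doubly diminished fifth: a doubly diminished fifth plus an octave.)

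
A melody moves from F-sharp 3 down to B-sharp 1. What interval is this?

diminished twelfth

Descending from F#3 to B#1 is the same interval as ascending B#1 to F#3.
B to F spans five letter names (B-C-D-E-F), plus an octave — that makes it a twelfth of some quality.
The perfect twelfth is 19 semitones; here we have 18, one semitone narrower: diminished.
(Equivalently, a compound diminished fifth: a diminished fifth plus an octave.)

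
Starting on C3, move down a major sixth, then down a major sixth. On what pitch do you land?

Gb1

C3 down a major sixth → Eb2 (9 semitones).
Eb2 down a major sixth → Gb1 (9 semitones).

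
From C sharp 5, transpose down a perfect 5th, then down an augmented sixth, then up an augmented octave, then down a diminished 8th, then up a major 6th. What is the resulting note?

F double-sharp 4

A perfect fifth down from C#5 is F#4.
Down an augmented sixth from F#4: Ab3 (10 semitones down).
An augmented octave up from Ab3 is A4.
A diminished octave down from A4 is A#3.
A major sixth up from A#3 is F##4.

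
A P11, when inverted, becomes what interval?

perfect fifth

First reduce the compound perfect eleventh to its simple form, a perfect fourth.
Interval numbers invert to sum to nine: 4 + 5 = 9, so a fourth inverts to a fifth.
The quality also flips — perfect stays perfect — giving a perfect fifth.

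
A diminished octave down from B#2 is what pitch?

B##1

The letter stays B (same as the start), shifted an octave down.
A diminished octave is 11 semitones; 11 semitones down from B#2 gives B##1.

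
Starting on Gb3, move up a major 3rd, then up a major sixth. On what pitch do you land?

Up a major third from Gb3: Bb3 (4 semitones up).
A major sixth up from Bb3 is G4.

G4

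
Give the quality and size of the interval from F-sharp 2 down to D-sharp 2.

m3

Descending from F#2 to D#2 is the same interval as ascending D#2 to F#2.
D to F spans three letter names (D-E-F) — that makes it a third of some quality.
D#2 to F#2 is 3 semitones, a half step short of the major third (4), so this is minor.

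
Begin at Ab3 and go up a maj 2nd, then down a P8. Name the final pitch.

Up a major second from Ab3: Bb3 (2 semitones up).
Down a perfect octave from Bb3: Bb2 (12 semitones down).

Bb2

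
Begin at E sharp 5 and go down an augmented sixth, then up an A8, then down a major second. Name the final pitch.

An augmented sixth down from E#5 is G4.
G4 up an augmented octave → G#5 (13 semitones).
A major second down from G#5 is F#5.

F sharp 5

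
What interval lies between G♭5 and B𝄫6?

G to B spans three letter names (G-A-B), plus an octave: a tenth.
A major tenth would be 16 semitones, but Gb5 to Bbb6 is 15 — one semitone narrower, making it a minor tenth.
(Equivalently, a compound minor third: a minor third plus an octave.)

minor tenth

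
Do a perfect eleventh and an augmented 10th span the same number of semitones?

Yes

Both span 17 semitones: a perfect eleventh and an augmented tenth are the same chromatic distance.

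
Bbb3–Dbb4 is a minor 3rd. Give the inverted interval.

Inverted interval numbers add to nine, so a third pairs with a sixth (3 + 6 = 9).
The quality also flips — minor becomes major — giving a major sixth.

major sixth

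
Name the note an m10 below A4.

F#3

The tenth's letter: A down three letter names plus an octave → F.
A minor tenth spans 15 semitones, so from A4 the target pitch is F#3.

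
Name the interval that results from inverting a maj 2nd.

The rule of nine gives the new number: 9 − 2 = 7, so a second becomes a seventh.
And major becomes minor under inversion, so we get a minor seventh.

m7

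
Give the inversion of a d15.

First reduce the compound diminished fifteenth to its simple form, a diminished octave.
The rule of nine gives the new number: 9 − 8 = 1, so an octave becomes a unison.
Quality inverts too: diminished becomes augmented. That makes the inversion an augmented unison.

augmented unison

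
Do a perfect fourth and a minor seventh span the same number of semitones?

A perfect fourth is 5 semitones but a minor seventh is 10 semitones — different sizes.

No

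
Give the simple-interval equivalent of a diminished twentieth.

diminished 6th

Each octave removed subtracts seven from the number: 20 − 14 = 6.
So a diminished twentieth is 2 octaves plus a diminished sixth. The quality is unchanged.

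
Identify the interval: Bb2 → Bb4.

P15

B to B is the same letter name, plus 2 octaves, so the interval is some kind of fifteenth.
Bb2 to Bb4 is 24 semitones, matching the perfect fifteenth exactly, so the quality is perfect.
(Equivalently, a compound perfect octave: a perfect octave plus an octave.)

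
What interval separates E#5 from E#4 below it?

perfect octave

Descending from E#5 to E#4 is the same interval as ascending E#4 to E#5.
E to E is the same letter name, plus an octave — that makes it an octave of some quality.
Counting semitones, E#4→E#5 is 12, which is the perfect octave.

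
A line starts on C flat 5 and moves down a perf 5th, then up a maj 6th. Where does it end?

D flat 5

Down a perfect fifth from Cb5: Fb4 (7 semitones down).
A major sixth up from Fb4 is Db5.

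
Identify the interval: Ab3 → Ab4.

A to A is the same letter name, plus an octave: an octave.
Counting semitones, Ab3→Ab4 is 12, which is the perfect octave.

perfect 8th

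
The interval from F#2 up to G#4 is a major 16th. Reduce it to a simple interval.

Take out 2 octaves (14 from the number): 16 − 14 = 2.
Quality carries through unchanged, so the simple form is a major second.

major 2nd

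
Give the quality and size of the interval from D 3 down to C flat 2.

augmented ninth

Descending from D3 to Cb2 is the same interval as ascending Cb2 to D3.
C to D spans two letter names (C-D), plus an octave, so the interval is some kind of ninth.
Cb2 to D3 spans 15 semitones — one semitone wider than the major ninth (14) — giving an augmented ninth.
(Equivalently, a compound augmented second: an augmented second plus an octave.)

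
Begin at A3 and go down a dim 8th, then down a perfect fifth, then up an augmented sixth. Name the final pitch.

B##2

A diminished octave down from A3 is A#2.
A perfect fifth down from A#2 is D#2.
D#2 up an augmented sixth → B##2 (10 semitones).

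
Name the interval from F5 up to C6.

F to C spans five letter names (F-G-A-B-C) — that makes it a fifth of some quality.
Counting semitones, F5→C6 is 7, which is the perfect fifth.

perfect fifth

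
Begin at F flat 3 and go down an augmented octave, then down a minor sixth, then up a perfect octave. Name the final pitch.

A double-flat 2

Down an augmented octave from Fb3: Fbb2 (13 semitones down).
Down a minor sixth from Fbb2: Abb1 (8 semitones down).
A perfect octave up from Abb1 is Abb2.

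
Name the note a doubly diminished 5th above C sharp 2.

G flat 2

Five letter names up from C: G.
Moving 5 semitones up from C#2 (the size of a doubly diminished fifth) reaches Gb2.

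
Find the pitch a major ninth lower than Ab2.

Gb1

Two letters down from A (plus an octave) reaches G.
A major ninth is 14 semitones; 14 semitones down from Ab2 gives Gb1.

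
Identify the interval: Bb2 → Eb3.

perfect fourth

B to E spans four letter names (B-C-D-E): a fourth.
Bb2 to Eb3 is 5 semitones, matching the perfect fourth exactly, so the quality is perfect.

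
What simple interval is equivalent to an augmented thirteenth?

Take out an octave (7 from the number): 13 − 7 = 6.
So an augmented thirteenth is an octave plus an augmented sixth. The quality is unchanged.

A6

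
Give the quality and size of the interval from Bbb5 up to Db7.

major tenth

B to D spans three letter names (B-C-D), plus an octave — that makes it a tenth of some quality.
Bbb5 to Db7 is 16 semitones, matching the major tenth exactly, so the quality is major.
(Equivalently, a compound major third: a major third plus an octave.)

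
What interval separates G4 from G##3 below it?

Descending from G4 to G##3 is the same interval as ascending G##3 to G4.
G to G is the same letter name, plus an octave — that makes it an octave of some quality.
G##3 to G4 spans 10 semitones — two semitones narrower than the perfect octave (12) — giving a doubly diminished octave.

doubly diminished octave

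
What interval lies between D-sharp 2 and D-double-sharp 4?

D to D is the same letter name, plus 2 octaves — that makes it a fifteenth of some quality.
The perfect fifteenth is 24 semitones; here we have 25, one semitone wider: augmented.
(Equivalently, a compound augmented octave: an augmented octave plus an octave.)

A15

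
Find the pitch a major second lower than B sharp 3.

A sharp 3

Two letter names down from B: A.
A major second spans 2 semitones, so from B#3 the target pitch is A#3.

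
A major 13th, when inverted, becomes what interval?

minor 3rd

First reduce the compound major thirteenth to its simple form, a major sixth.
The rule of nine gives the new number: 9 − 6 = 3, so a sixth becomes a third.
The quality also flips — major becomes minor — giving a minor third.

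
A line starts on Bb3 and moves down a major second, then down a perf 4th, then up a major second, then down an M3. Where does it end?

Db3

A major second down from Bb3 is Ab3.
Down a perfect fourth from Ab3: Eb3 (5 semitones down).
A major second up from Eb3 is F3.
F3 down a major third → Db3 (4 semitones).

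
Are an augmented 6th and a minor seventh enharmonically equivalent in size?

Yes

Both span 10 semitones: an augmented sixth and a minor seventh are the same chromatic distance.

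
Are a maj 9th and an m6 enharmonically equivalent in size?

No

A major ninth spans 14 semitones; a minor sixth spans 8 semitones. They differ by 6.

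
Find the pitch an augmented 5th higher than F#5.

C##6

Five letter names up from F: C.
An augmented fifth is 8 semitones; 8 semitones up from F#5 gives C##6.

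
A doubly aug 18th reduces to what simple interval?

doubly augmented fourth

Subtracting seven from the interval number removes an octave: 18 − 14 = 4.
That makes a doubly augmented eighteenth a compound doubly augmented fourth — 2 octaves plus a doubly augmented fourth.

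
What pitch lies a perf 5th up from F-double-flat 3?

C-double-flat 4

Counting five letter names up from F lands on C.
A perfect fifth is 7 semitones; 7 semitones up from Fbb3 gives Cbb4.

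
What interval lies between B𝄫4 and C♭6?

M9

B to C spans two letter names (B-C), plus an octave — that makes it a ninth of some quality.
Bbb4 to Cb6 is 14 semitones, matching the major ninth exactly, so the quality is major.
(Equivalently, a compound major second: a major second plus an octave.)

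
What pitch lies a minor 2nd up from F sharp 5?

G 5

Two letter names up from F: G.
Moving 1 semitone up from F#5 (the size of a minor second) reaches G5.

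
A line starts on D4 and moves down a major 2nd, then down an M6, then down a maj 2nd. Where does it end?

Db3

Down a major second from D4: C4 (2 semitones down).
Down a major sixth from C4: Eb3 (9 semitones down).
A major second down from Eb3 is Db3.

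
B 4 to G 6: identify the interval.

minor 13th

B to G spans six letter names (B-C-D-E-F-G), plus an octave — that makes it a thirteenth of some quality.
At 20 semitones, B4→G6 falls one short of a major thirteenth: minor.
(Equivalently, a compound minor sixth: a minor sixth plus an octave.)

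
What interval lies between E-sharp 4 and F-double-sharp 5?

E to F spans two letter names (E-F), plus an octave: a ninth.
E#4 to F##5 is 14 semitones, matching the major ninth exactly, so the quality is major.
(Equivalently, a compound major second: a major second plus an octave.)

major 9th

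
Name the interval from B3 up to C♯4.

major second

B to C spans two letter names (B-C) — that makes it a second of some quality.
The major second spans 2 semitones, and B3 to C#4 is exactly 2 semitones — so this is a major second.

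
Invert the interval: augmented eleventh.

d5

First reduce the compound augmented eleventh to its simple form, an augmented fourth.
Inverted interval numbers add to nine, so a fourth pairs with a fifth (4 + 5 = 9).
And augmented becomes diminished under inversion, so we get a diminished fifth.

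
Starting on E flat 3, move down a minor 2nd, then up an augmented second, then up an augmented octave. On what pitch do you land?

E double-sharp 4

Eb3 down a minor second → D3 (1 semitone).
D3 up an augmented second → E#3 (3 semitones).
Up an augmented octave from E#3: E##4 (13 semitones up).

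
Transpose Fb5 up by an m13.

Dbb7

Counting six letter names plus an octave up from F lands on D.
Moving 20 semitones up from Fb5 (the size of a minor thirteenth) reaches Dbb7.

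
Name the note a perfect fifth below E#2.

A#1

Counting five letter names down from E lands on A.
A perfect fifth is 7 semitones; 7 semitones down from E#2 gives A#1.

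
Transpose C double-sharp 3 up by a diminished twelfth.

G sharp 4

Five letters up from C (plus an octave) reaches G.
A diminished twelfth is 18 semitones; 18 semitones up from C##3 gives G#4.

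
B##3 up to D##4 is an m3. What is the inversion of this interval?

major 6th

Interval numbers invert to sum to nine: 3 + 6 = 9, so a third inverts to a sixth.
And minor becomes major under inversion, so we get a major sixth.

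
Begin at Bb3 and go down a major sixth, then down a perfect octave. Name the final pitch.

Db2

Bb3 down a major sixth → Db3 (9 semitones).
Down a perfect octave from Db3: Db2 (12 semitones down).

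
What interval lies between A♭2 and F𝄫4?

A to F spans six letter names (A-B-C-D-E-F), plus an octave — that makes it a thirteenth of some quality.
The major thirteenth is 21 semitones; here we have 19, two semitones narrower: diminished.
(Equivalently, a compound diminished sixth: a diminished sixth plus an octave.)

diminished thirteenth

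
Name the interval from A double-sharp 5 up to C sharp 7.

A to C spans three letter names (A-B-C), plus an octave: a tenth.
A major tenth would be 16 semitones; A##5 to C#7 is 14, two semitones narrower, so the interval is diminished.
(Equivalently, a compound diminished third: a diminished third plus an octave.)

diminished tenth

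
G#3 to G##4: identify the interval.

augmented 8th

G to G is the same letter name, plus an octave — that makes it an octave of some quality.
G#3 to G##4 spans 13 semitones — one semitone wider than the perfect octave (12) — giving an augmented octave.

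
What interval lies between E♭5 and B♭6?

perfect 12th

E to B spans five letter names (E-F-G-A-B), plus an octave: a twelfth.
Eb5 to Bb6 is 19 semitones, matching the perfect twelfth exactly, so the quality is perfect.
(Equivalently, a compound perfect fifth: a perfect fifth plus an octave.)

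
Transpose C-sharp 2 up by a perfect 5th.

Five letter names up from C: G.
A perfect fifth spans 7 semitones, so from C#2 the target pitch is G#2.

G-sharp 2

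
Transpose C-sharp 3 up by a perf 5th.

G-sharp 3

Counting five letter names up from C lands on G.
A perfect fifth is 7 semitones; 7 semitones up from C#3 gives G#3.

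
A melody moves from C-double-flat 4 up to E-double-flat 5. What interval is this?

C to E spans three letter names (C-D-E), plus an octave, so the interval is some kind of tenth.
Counting semitones, Cbb4→Ebb5 is 16, which is the major tenth.
(Equivalently, a compound major third: a major third plus an octave.)

major tenth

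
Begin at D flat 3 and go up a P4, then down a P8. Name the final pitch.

Db3 up a perfect fourth → Gb3 (5 semitones).
Down a perfect octave from Gb3: Gb2 (12 semitones down).

G flat 2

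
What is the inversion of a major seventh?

The rule of nine gives the new number: 9 − 7 = 2, so a seventh becomes a second.
The quality also flips — major becomes minor — giving a minor second.

minor 2nd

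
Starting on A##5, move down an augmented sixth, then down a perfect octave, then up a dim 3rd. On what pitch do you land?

An augmented sixth down from A##5 is C#5.
C#5 down a perfect octave → C#4 (12 semitones).
A diminished third up from C#4 is Eb4.

Eb4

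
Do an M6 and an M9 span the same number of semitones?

A major sixth spans 9 semitones; a major ninth spans 14 semitones. They differ by 5.

No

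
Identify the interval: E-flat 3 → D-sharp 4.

A7

E to D spans seven letter names (E-F-G-A-B-C-D) — that makes it a seventh of some quality.
The major seventh is 11 semitones; here we have 12, one semitone wider: augmented.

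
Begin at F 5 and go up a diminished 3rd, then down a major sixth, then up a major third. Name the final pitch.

A diminished third up from F5 is Abb5.
A major sixth down from Abb5 is Cbb5.
Up a major third from Cbb5: Ebb5 (4 semitones up).

E double-flat 5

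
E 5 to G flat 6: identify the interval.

E to G spans three letter names (E-F-G), plus an octave: a tenth.
E5 to Gb6 spans 14 semitones — two semitones narrower than the major tenth (16) — giving a diminished tenth.
(Equivalently, a compound diminished third: a diminished third plus an octave.)

diminished tenth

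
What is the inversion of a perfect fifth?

P4

The rule of nine gives the new number: 9 − 5 = 4, so a fifth becomes a fourth.
Quality inverts too: perfect stays perfect. That makes the inversion a perfect fourth.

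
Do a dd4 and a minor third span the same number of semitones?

Both span 3 semitones: a doubly diminished fourth and a minor third are the same chromatic distance.

Yes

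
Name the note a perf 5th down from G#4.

C#4

The fifth takes the letter from G down to C.
A perfect fifth is 7 semitones; 7 semitones down from G#4 gives C#4.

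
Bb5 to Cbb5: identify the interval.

Descending from Bb5 to Cbb5 is the same interval as ascending Cbb5 to Bb5.
C to B spans seven letter names (C-D-E-F-G-A-B): a seventh.
The major seventh is 11 semitones; here we have 12, one semitone wider: augmented.

augmented 7th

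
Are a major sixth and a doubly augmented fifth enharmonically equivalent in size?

Yes

A major sixth spans 9 semitones, and a doubly augmented fifth also spans 9 semitones — they're enharmonic.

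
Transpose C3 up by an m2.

Counting two letter names up from C lands on D.
A minor second spans 1 semitone, so from C3 the target pitch is Db3.

Db3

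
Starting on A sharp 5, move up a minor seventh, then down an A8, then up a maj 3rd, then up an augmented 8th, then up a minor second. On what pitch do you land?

C sharp 7

A minor seventh up from A#5 is G#6.
Down an augmented octave from G#6: G5 (13 semitones down).
G5 up a major third → B5 (4 semitones).
B5 up an augmented octave → B#6 (13 semitones).
A minor second up from B#6 is C#7.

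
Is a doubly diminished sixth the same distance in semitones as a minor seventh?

No

A doubly diminished sixth is 6 semitones but a minor seventh is 10 semitones — different sizes.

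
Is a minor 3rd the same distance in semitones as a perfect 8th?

No

3 semitones (minor third) vs 12 semitones (perfect octave): not equal.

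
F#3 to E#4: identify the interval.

major 7th

F to E spans seven letter names (F-G-A-B-C-D-E): a seventh.
The major seventh spans 11 semitones, and F#3 to E#4 is exactly 11 semitones — so this is a major seventh.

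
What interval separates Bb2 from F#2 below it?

Descending from Bb2 to F#2 is the same interval as ascending F#2 to Bb2.
F to B spans four letter names (F-G-A-B), so the interval is some kind of fourth.
F#2 to Bb2 spans 4 semitones — one semitone narrower than the perfect fourth (5) — giving a diminished fourth.

diminished 4th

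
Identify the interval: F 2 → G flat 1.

Descending from F2 to Gb1 is the same interval as ascending Gb1 to F2.
G to F spans seven letter names (G-A-B-C-D-E-F) — that makes it a seventh of some quality.
Counting semitones, Gb1→F2 is 11, which is the major seventh.

major seventh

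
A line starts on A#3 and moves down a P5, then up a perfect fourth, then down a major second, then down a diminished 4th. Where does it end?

C##3

A perfect fifth down from A#3 is D#3.
D#3 up a perfect fourth → G#3 (5 semitones).
G#3 down a major second → F#3 (2 semitones).
Down a diminished fourth from F#3: C##3 (4 semitones down).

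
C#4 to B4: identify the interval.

minor 7th

C to B spans seven letter names (C-D-E-F-G-A-B): a seventh.
A major seventh would be 11 semitones, but C#4 to B4 is 10 — one semitone narrower, making it a minor seventh.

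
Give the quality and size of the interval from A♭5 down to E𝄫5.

augmented fourth

Descending from Ab5 to Ebb5 is the same interval as ascending Ebb5 to Ab5.
E to A spans four letter names (E-F-G-A), so the interval is some kind of fourth.
Ebb5 to Ab5 spans 6 semitones — one semitone wider than the perfect fourth (5) — giving an augmented fourth.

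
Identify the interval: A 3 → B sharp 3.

augmented second

A to B spans two letter names (A-B): a second.
The major second is 2 semitones; here we have 3, one semitone wider: augmented.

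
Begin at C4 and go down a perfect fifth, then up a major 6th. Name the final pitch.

D4

C4 down a perfect fifth → F3 (7 semitones).
F3 up a major sixth → D4 (9 semitones).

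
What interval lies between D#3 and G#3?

perfect fourth

D to G spans four letter names (D-E-F-G), so the interval is some kind of fourth.
D#3 to G#3 is 5 semitones, matching the perfect fourth exactly, so the quality is perfect.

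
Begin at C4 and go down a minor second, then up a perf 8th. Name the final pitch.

B4

Down a minor second from C4: B3 (1 semitone down).
Up a perfect octave from B3: B4 (12 semitones up).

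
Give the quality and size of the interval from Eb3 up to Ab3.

P4

E to A spans four letter names (E-F-G-A) — that makes it a fourth of some quality.
Counting semitones, Eb3→Ab3 is 5, which is the perfect fourth.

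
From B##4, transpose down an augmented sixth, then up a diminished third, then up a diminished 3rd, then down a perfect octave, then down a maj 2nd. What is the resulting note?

Gbb3

B##4 down an augmented sixth → D#4 (10 semitones).
Up a diminished third from D#4: F4 (2 semitones up).
Up a diminished third from F4: Abb4 (2 semitones up).
Abb4 down a perfect octave → Abb3 (12 semitones).
Abb3 down a major second → Gbb3 (2 semitones).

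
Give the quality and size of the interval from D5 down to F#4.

Descending from D5 to F#4 is the same interval as ascending F#4 to D5.
F to D spans six letter names (F-G-A-B-C-D), so the interval is some kind of sixth.
A major sixth would be 9 semitones, but F#4 to D5 is 8 — one semitone narrower, making it a minor sixth.

minor 6th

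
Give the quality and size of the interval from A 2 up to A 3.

A to A is the same letter name, plus an octave, so the interval is some kind of octave.
A2 to A3 is 12 semitones, matching the perfect octave exactly, so the quality is perfect.

perfect octave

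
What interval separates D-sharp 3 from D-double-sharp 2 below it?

Descending from D#3 to D##2 is the same interval as ascending D##2 to D#3.
D to D is the same letter name, plus an octave, so the interval is some kind of octave.
The perfect octave is 12 semitones; here we have 11, one semitone narrower: diminished.

d8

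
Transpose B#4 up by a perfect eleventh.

E#6

The eleventh's letter: B up four letter names plus an octave → E.
A perfect eleventh spans 17 semitones, so from B#4 the target pitch is E#6.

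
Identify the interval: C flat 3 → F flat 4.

C to F spans four letter names (C-D-E-F), plus an octave: an eleventh.
Cb3 to Fb4 is 17 semitones, matching the perfect eleventh exactly, so the quality is perfect.
(Equivalently, a compound perfect fourth: a perfect fourth plus an octave.)

perfect 11th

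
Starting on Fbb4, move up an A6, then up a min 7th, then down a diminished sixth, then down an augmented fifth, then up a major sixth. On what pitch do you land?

F5

Up an augmented sixth from Fbb4: Db5 (10 semitones up).
Db5 up a minor seventh → Cb6 (10 semitones).
A diminished sixth down from Cb6 is E5.
Down an augmented fifth from E5: Ab4 (8 semitones down).
A major sixth up from Ab4 is F5.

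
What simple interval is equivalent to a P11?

Take out an octave (7 from the number): 11 − 7 = 4.
Quality carries through unchanged, so the simple form is a perfect fourth.

perfect 4th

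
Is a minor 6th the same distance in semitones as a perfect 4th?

No

A minor sixth is 8 semitones but a perfect fourth is 5 semitones — different sizes.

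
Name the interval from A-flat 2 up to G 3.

A to G spans seven letter names (A-B-C-D-E-F-G) — that makes it a seventh of some quality.
Ab2 to G3 is 11 semitones, matching the major seventh exactly, so the quality is major.

M7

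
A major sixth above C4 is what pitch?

Six letter names up from C: A.
A major sixth is 9 semitones; 9 semitones up from C4 gives A4.

A4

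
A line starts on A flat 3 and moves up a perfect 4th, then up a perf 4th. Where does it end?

G flat 4

Up a perfect fourth from Ab3: Db4 (5 semitones up).
Db4 up a perfect fourth → Gb4 (5 semitones).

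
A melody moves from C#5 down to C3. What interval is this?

A15

Descending from C#5 to C3 is the same interval as ascending C3 to C#5.
C to C is the same letter name, plus 2 octaves: a fifteenth.
The perfect fifteenth is 24 semitones; here we have 25, one semitone wider: augmented.
(Equivalently, a compound augmented octave: an augmented octave plus an octave.)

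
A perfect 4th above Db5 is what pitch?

Counting four letter names up from D lands on G.
Moving 5 semitones up from Db5 (the size of a perfect fourth) reaches Gb5.

Gb5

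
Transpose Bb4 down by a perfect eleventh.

Counting four letter names plus an octave down from B lands on F.
A perfect eleventh spans 17 semitones, so from Bb4 the target pitch is F3.

F3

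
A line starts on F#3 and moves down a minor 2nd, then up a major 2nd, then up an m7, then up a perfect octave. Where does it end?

E#5

Down a minor second from F#3: E#3 (1 semitone down).
E#3 up a major second → F##3 (2 semitones).
A minor seventh up from F##3 is E#4.
A perfect octave up from E#4 is E#5.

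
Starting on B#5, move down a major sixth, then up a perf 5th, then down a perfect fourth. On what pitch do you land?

E#5

A major sixth down from B#5 is D#5.
A perfect fifth up from D#5 is A#5.
Down a perfect fourth from A#5: E#5 (5 semitones down).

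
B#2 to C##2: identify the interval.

Descending from B#2 to C##2 is the same interval as ascending C##2 to B#2.
C to B spans seven letter names (C-D-E-F-G-A-B): a seventh.
A major seventh would be 11 semitones, but C##2 to B#2 is 10 — one semitone narrower, making it a minor seventh.

m7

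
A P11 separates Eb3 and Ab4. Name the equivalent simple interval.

Subtracting seven from the interval number removes an octave: 11 − 7 = 4.
Quality carries through unchanged, so the simple form is a perfect fourth.

perfect 4th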